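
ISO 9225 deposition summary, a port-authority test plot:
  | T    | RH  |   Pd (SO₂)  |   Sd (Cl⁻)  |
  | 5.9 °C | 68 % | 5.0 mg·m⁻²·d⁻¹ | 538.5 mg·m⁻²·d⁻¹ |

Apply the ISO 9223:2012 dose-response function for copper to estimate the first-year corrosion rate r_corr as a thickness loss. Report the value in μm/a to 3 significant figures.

copper: temperature factor f = +0.126·(-4.1) = -0.5166
  Pd branch = 0.0053·Pd^0.26·e^(0.059·RH+f) = 0.2655 μm/a
  Sd branch = 0.01025·Sd^0.27·e^(0.036·RH+0.049·T) = 0.8647 μm/a
  sum: 0.2655 + 0.8647 → r_corr = 1.13 μm/a

r_corr = 1.13 μm/a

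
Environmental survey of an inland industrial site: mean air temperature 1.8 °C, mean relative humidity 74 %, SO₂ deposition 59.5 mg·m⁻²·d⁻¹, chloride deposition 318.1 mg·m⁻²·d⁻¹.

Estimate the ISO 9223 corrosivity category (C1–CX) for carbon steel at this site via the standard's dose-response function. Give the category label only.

carbon steel: T≤10 °C ⇒ hinge +0.150·(1.8−10) = -1.2300
  sulphur-dioxide contribution → 19.02 μm/a
  chloride contribution → 44.88 μm/a
  total first-year rate 63.9 μm/a
ISO 9223 Table 2 (carbon steel): 50 < 63.9 ≤ 80 μm/a ⇒ C4

C4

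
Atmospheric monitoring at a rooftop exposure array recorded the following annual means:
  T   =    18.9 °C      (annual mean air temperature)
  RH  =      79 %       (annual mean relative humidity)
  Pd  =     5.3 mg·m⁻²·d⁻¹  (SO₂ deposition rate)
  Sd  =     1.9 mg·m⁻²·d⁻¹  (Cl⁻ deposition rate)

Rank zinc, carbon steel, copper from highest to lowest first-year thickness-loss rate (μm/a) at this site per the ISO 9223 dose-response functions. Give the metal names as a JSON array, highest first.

["carbon steel", "copper", "zinc"]

zinc: temperature factor f = -0.071·(8.9) = -0.6319
  SO₂ term: 0.0129·5.3^0.44·exp(0.046·79-0.6319) = 0.5408
  Cl⁻ term: 0.0175·1.9^0.57·exp(0.008·79+0.085·18.9) = 0.2366
  sum: 0.5408 + 0.2366 → r_corr = 0.7775 μm/a
carbon steel: f(T) = -0.054·(T−10) [T>10 °C] = -0.4806
  SO₂ term: 1.77·5.3^0.52·exp(0.02·79-0.4806) = 12.65
  Cl⁻ term: 0.102·1.9^0.62·exp(0.033·79+0.04·18.9) = 4.385
  r_corr = 12.65 + 4.385 = 17.03 μm/a
copper: f(T) = -0.080·(T−10) [T>10 °C] = -0.7120
  Pd branch = 0.0053·Pd^0.26·e^(0.059·RH+f) = 0.4242 μm/a
  Sd branch = 0.01025·Sd^0.27·e^(0.036·RH+0.049·T) = 0.5288 μm/a
  sum: 0.4242 + 0.5288 → r_corr = 0.9531 μm/a
Ordering by μm/a: carbon steel (17) > copper (0.953) > zinc (0.777)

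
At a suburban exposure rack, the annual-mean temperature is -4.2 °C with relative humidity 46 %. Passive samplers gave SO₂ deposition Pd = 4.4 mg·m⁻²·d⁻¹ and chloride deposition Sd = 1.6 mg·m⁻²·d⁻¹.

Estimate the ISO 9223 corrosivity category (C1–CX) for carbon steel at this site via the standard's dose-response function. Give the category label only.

carbon steel: f(T) = +0.150·(T−10) [T≤10 °C] = -2.1300
  sulphur-dioxide contribution → 1.14 μm/a
  chloride contribution → 0.5266 μm/a
  total first-year rate 1.667 μm/a
ISO 9223 Table 2 (carbon steel): 1.3 < 1.67 ≤ 25 μm/a ⇒ C2

C2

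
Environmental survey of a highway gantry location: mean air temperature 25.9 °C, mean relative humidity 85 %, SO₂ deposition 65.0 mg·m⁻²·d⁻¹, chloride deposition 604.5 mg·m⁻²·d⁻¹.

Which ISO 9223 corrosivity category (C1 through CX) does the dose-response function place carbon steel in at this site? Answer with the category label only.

carbon steel: T>10 °C ⇒ hinge -0.054·(25.9−10) = -0.8586
  SO₂ term: 1.77·65.0^0.52·exp(0.02·85-0.8586) = 35.98
  Sd branch = 0.102·Sd^0.62·e^(0.033·RH+0.04·T) = 251.9 μm/a
  sum: 35.98 + 251.9 → r_corr = 287.9 μm/a
ISO 9223 Table 2 (carbon steel): 200 < 288 ≤ 700 μm/a ⇒ CX

CX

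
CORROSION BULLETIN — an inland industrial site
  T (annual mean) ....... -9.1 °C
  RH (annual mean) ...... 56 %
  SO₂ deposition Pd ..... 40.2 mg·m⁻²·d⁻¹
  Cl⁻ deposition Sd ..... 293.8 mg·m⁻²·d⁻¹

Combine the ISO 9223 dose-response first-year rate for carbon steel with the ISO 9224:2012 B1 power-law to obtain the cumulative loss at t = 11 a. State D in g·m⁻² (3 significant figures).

D(11) = 478 g·m⁻²

carbon steel: f(T) = +0.150·(T−10) [T≤10 °C] = -2.8650
  SO₂ term: 1.77·40.2^0.52·exp(0.02·56-2.8650) = 2.11
  Sd branch = 0.102·Sd^0.62·e^(0.033·RH+0.04·T) = 15.25 μm/a
  r_corr = 2.11 + 15.25 = 17.36 μm/a
Power-law: D(11) = r_corr · 11^0.523
  D(11) = 17.36 × 11^0.523 = 17.36 × 3.505 = 60.84 μm
  Mass loss = 60.84 μm × 7.85 g/cm³ = 477.6 g·m⁻²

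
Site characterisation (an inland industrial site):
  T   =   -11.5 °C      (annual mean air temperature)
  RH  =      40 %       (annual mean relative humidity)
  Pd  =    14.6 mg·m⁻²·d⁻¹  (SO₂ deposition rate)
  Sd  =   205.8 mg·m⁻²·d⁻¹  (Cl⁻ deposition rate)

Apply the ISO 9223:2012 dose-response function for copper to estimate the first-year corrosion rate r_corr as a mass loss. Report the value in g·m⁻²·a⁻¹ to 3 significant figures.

r_corr = 0.997 g·m⁻²·a⁻¹

copper: temperature factor f = +0.126·(-21.5) = -2.7090
  Pd branch = 0.0053·Pd^0.26·e^(0.059·RH+f) = 0.007507 μm/a
  Sd branch = 0.01025·Sd^0.27·e^(0.036·RH+0.049·T) = 0.1038 μm/a
  sum: 0.007507 + 0.1038 → r_corr = 0.1113 μm/a
Convert to mass loss: 0.1113 μm/a × 8.96 g/cm³ = 0.9969 g·m⁻²·a⁻¹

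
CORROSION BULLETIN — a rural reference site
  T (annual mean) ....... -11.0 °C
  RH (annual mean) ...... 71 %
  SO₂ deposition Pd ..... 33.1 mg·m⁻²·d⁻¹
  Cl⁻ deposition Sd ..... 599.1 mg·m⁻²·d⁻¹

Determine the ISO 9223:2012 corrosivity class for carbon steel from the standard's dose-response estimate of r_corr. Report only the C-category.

C3

carbon steel: temperature factor f = +0.150·(-21.0) = -3.1500
  SO₂ term: 1.77·33.1^0.52·exp(0.02·71-3.1500) = 1.936
  Sd branch = 0.102·Sd^0.62·e^(0.033·RH+0.04·T) = 36.07 μm/a
  r_corr = 1.936 + 36.07 = 38 μm/a
Category bounds: 25…50 μm/a bracket r_corr ⇒ C3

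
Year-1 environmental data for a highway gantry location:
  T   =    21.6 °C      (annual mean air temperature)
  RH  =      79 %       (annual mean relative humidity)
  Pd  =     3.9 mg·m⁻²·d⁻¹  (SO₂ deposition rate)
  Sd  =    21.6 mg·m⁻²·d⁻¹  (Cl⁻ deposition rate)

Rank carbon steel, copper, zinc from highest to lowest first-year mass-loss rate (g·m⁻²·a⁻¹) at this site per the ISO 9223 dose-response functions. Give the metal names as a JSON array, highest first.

carbon steel: temperature factor f = -0.054·(11.6) = -0.6264
  SO₂ term: 1.77·3.9^0.52·exp(0.02·79-0.6264) = 9.321
  Sd branch = 0.102·Sd^0.62·e^(0.033·RH+0.04·T) = 22.05 μm/a
  sum: 9.321 + 22.05 → r_corr = 31.37 μm/a
  mass loss = 31.37 μm/a × 7.85 g/cm³ = 246.3 g·m⁻²·a⁻¹
copper: T>10 °C ⇒ hinge -0.080·(21.6−10) = -0.9280
  SO₂ term: 0.0053·3.9^0.26·exp(0.059·79-0.9280) = 0.3156
  Sd branch = 0.01025·Sd^0.27·e^(0.036·RH+0.049·T) = 1.164 μm/a
  sum: 0.3156 + 1.164 → r_corr = 1.479 μm/a
  mass loss = 1.479 μm/a × 8.96 g/cm³ = 13.25 g·m⁻²·a⁻¹
zinc: T>10 °C ⇒ hinge -0.071·(21.6−10) = -0.8236
  Pd branch = 0.0129·Pd^0.44·e^(0.046·RH+f) = 0.3901 μm/a
  Cl⁻ term: 0.0175·21.6^0.57·exp(0.008·79+0.085·21.6) = 1.19
  r_corr = 0.3901 + 1.19 = 1.58 μm/a
  mass loss = 1.58 μm/a × 7.14 g/cm³ = 11.28 g·m⁻²·a⁻¹
Ordering by g·m⁻²·a⁻¹: carbon steel (246) > copper (13.3) > zinc (11.3)

["carbon steel", "copper", "zinc"]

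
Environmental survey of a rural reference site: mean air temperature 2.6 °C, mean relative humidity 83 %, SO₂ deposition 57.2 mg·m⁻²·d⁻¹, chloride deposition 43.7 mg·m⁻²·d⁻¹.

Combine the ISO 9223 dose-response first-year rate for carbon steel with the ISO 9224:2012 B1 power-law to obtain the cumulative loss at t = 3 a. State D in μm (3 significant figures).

D(3) = 77.0 μm

carbon steel: f(T) = +0.150·(T−10) [T≤10 °C] = -1.1100
  Pd branch = 1.77·Pd^0.52·e^(0.02·RH+f) = 25.16 μm/a
  Cl⁻ term: 0.102·43.7^0.62·exp(0.033·83+0.04·2.6) = 18.21
  r_corr = 25.16 + 18.21 = 43.37 μm/a
Power-law: D(3) = r_corr · 3^0.523
  D(3) = 43.37 × 3^0.523 = 43.37 × 1.776 = 77.04 μm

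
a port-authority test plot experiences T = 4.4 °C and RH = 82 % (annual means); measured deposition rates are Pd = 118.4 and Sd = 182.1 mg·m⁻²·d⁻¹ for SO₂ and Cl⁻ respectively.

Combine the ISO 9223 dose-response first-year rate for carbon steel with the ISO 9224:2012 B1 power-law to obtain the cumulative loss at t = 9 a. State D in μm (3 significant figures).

carbon steel: T≤10 °C ⇒ hinge +0.150·(4.4−10) = -0.8400
  sulphur-dioxide contribution → 47.16 μm/a
  chloride contribution → 45.88 μm/a
  ⇒ r_corr(carbon steel) = 93.04 μm/a
ISO 9224: D(t) = r_corr · t^b with b = 0.523 (carbon steel, B1)
  D(9) = 93.04 × 9^0.523 = 93.04 × 3.156 = 293.6 μm

D(9) = 294 μm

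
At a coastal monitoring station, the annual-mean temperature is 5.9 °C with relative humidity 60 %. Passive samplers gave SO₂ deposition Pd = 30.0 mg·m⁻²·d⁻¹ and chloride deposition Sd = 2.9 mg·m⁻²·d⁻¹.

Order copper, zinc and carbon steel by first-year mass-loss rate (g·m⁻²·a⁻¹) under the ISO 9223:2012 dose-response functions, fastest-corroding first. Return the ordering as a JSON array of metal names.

["carbon steel", "zinc", "copper"]

copper: f(T) = +0.126·(T−10) [T≤10 °C] = -0.5166
  Pd branch = 0.0053·Pd^0.26·e^(0.059·RH+f) = 0.2639 μm/a
  Sd branch = 0.01025·Sd^0.27·e^(0.036·RH+0.049·T) = 0.1582 μm/a
  sum: 0.2639 + 0.1582 → r_corr = 0.4221 μm/a
  mass loss = 0.4221 μm/a × 8.96 g/cm³ = 3.782 g·m⁻²·a⁻¹
zinc: T≤10 °C ⇒ hinge +0.038·(5.9−10) = -0.1558
  Pd branch = 0.0129·Pd^0.44·e^(0.046·RH+f) = 0.779 μm/a
  Sd branch = 0.0175·Sd^0.57·e^(0.008·RH+0.085·T) = 0.08568 μm/a
  sum: 0.779 + 0.08568 → r_corr = 0.8646 μm/a
  mass loss = 0.8646 μm/a × 7.14 g/cm³ = 6.173 g·m⁻²·a⁻¹
carbon steel: T≤10 °C ⇒ hinge +0.150·(5.9−10) = -0.6150
  SO₂ term: 1.77·30.0^0.52·exp(0.02·60-0.6150) = 18.63
  Cl⁻ term: 0.102·2.9^0.62·exp(0.033·60+0.04·5.9) = 1.81
  sum: 18.63 + 1.81 → r_corr = 20.44 μm/a
  mass loss = 20.44 μm/a × 7.85 g/cm³ = 160.4 g·m⁻²·a⁻¹
Ordering by g·m⁻²·a⁻¹: carbon steel (160) > zinc (6.17) > copper (3.78)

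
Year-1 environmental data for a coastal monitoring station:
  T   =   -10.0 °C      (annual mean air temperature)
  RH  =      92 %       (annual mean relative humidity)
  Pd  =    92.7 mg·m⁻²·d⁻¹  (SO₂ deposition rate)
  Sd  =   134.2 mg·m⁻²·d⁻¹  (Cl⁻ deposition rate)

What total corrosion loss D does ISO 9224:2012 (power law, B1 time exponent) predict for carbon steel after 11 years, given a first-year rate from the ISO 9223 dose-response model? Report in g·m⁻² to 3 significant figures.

carbon steel: f(T) = +0.150·(T−10) [T≤10 °C] = -3.0000
  SO₂ term: 1.77·92.7^0.52·exp(0.02·92-3.0000) = 5.849
  Cl⁻ term: 0.102·134.2^0.62·exp(0.033·92+0.04·-10.0) = 29.69
  r_corr = 5.849 + 29.69 = 35.54 μm/a
Power-law: D(11) = r_corr · 11^0.523
  D(11) = 35.54 × 11^0.523 = 35.54 × 3.505 = 124.6 μm
  Mass loss = 124.6 μm × 7.85 g/cm³ = 977.7 g·m⁻²

D(11) = 978 g·m⁻²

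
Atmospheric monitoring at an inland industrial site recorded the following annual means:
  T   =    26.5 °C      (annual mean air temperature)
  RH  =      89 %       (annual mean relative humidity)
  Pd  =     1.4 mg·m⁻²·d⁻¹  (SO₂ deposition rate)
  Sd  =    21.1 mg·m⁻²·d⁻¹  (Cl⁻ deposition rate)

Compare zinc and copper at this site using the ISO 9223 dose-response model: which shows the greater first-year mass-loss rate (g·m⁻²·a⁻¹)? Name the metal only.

zinc: f(T) = -0.071·(T−10) [T>10 °C] = -1.1715
  Pd branch = 0.0129·Pd^0.44·e^(0.046·RH+f) = 0.278 μm/a
  Sd branch = 0.0175·Sd^0.57·e^(0.008·RH+0.085·T) = 1.929 μm/a
  r_corr = 0.278 + 1.929 = 2.207 μm/a
  mass loss = 2.207 μm/a × 7.14 g/cm³ = 15.76 g·m⁻²·a⁻¹
copper: T>10 °C ⇒ hinge -0.080·(26.5−10) = -1.3200
  Pd branch = 0.0053·Pd^0.26·e^(0.059·RH+f) = 0.2948 μm/a
  Sd branch = 0.01025·Sd^0.27·e^(0.036·RH+0.049·T) = 2.107 μm/a
  sum: 0.2948 + 2.107 → r_corr = 2.402 μm/a
  mass loss = 2.402 μm/a × 8.96 g/cm³ = 21.52 g·m⁻²·a⁻¹
Ordering by g·m⁻²·a⁻¹: copper (21.5) > zinc (15.8)

copper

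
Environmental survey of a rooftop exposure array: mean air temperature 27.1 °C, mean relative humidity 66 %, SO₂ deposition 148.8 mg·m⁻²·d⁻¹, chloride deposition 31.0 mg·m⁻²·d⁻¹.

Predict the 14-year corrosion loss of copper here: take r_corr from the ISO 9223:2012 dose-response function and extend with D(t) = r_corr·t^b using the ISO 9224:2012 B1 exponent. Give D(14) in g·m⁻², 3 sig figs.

D(14) = 67.5 g·m⁻²

copper: temperature factor f = -0.080·(17.1) = -1.3680
  sulphur-dioxide contribution → 0.2433 μm/a
  chloride contribution → 1.052 μm/a
  total first-year rate 1.295 μm/a
ISO 9224: D(t) = r_corr · t^b with b = 0.667 (copper, B1)
  D(14) = 1.295 × 14^0.667 = 1.295 × 5.814 = 7.53 μm
  Mass loss = 7.53 μm × 8.96 g/cm³ = 67.47 g·m⁻²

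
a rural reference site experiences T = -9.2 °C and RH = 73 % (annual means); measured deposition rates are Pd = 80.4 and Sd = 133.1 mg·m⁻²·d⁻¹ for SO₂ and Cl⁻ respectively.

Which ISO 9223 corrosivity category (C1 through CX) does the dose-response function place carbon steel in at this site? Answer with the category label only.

carbon steel: T≤10 °C ⇒ hinge +0.150·(-9.2−10) = -2.8800
  sulphur-dioxide contribution → 4.188 μm/a
  chloride contribution → 16.29 μm/a
  total first-year rate 20.48 μm/a
Category bounds: 1.3…25 μm/a bracket r_corr ⇒ C2

C2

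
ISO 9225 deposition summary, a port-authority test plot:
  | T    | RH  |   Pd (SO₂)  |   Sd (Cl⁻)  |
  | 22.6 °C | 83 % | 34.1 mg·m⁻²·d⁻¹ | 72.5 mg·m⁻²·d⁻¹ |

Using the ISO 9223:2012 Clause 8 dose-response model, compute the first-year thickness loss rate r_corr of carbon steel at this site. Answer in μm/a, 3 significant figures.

carbon steel: T>10 °C ⇒ hinge -0.054·(22.6−10) = -0.6804
  Pd branch = 1.77·Pd^0.52·e^(0.02·RH+f) = 29.54 μm/a
  Sd branch = 0.102·Sd^0.62·e^(0.033·RH+0.04·T) = 55.48 μm/a
  sum: 29.54 + 55.48 → r_corr = 85.02 μm/a

r_corr = 85.0 μm/a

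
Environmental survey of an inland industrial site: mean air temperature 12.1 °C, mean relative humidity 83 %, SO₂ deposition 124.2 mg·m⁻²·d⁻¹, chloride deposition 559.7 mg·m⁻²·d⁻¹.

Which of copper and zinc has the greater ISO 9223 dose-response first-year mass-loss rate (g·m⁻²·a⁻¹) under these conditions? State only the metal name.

zinc

copper: temperature factor f = -0.080·(2.1) = -0.1680
  SO₂ term: 0.0053·124.2^0.26·exp(0.059·83-0.1680) = 2.101
  Sd branch = 0.01025·Sd^0.27·e^(0.036·RH+0.049·T) = 2.032 μm/a
  r_corr = 2.101 + 2.032 = 4.133 μm/a
  mass loss = 4.133 μm/a × 8.96 g/cm³ = 37.03 g·m⁻²·a⁻¹
zinc: T>10 °C ⇒ hinge -0.071·(12.1−10) = -0.1491
  Pd branch = 0.0129·Pd^0.44·e^(0.046·RH+f) = 4.221 μm/a
  Sd branch = 0.0175·Sd^0.57·e^(0.008·RH+0.085·T) = 3.503 μm/a
  sum: 4.221 + 3.503 → r_corr = 7.724 μm/a
  mass loss = 7.724 μm/a × 7.14 g/cm³ = 55.15 g·m⁻²·a⁻¹
Ordering by g·m⁻²·a⁻¹: zinc (55.1) > copper (37)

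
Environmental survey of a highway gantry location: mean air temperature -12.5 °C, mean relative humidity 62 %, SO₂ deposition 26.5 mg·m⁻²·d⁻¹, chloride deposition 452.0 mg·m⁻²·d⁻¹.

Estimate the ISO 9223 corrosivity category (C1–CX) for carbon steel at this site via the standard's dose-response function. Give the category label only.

carbon steel: T≤10 °C ⇒ hinge +0.150·(-12.5−10) = -3.3750
  SO₂ term: 1.77·26.5^0.52·exp(0.02·62-3.3750) = 1.15
  Sd branch = 0.102·Sd^0.62·e^(0.033·RH+0.04·T) = 21.19 μm/a
  r_corr = 1.15 + 21.19 = 22.34 μm/a
Category bounds: 1.3…25 μm/a bracket r_corr ⇒ C2

C2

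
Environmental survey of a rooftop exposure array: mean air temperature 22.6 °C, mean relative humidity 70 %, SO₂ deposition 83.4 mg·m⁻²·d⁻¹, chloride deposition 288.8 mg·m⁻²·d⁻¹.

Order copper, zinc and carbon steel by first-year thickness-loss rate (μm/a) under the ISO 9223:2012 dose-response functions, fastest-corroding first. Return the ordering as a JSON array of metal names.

["carbon steel", "zinc", "copper"]

copper: f(T) = -0.080·(T−10) [T>10 °C] = -1.0080
  sulphur-dioxide contribution → 0.3799 μm/a
  chloride contribution → 1.78 μm/a
  total first-year rate 2.16 μm/a
zinc: T>10 °C ⇒ hinge -0.071·(22.6−10) = -0.8946
  sulphur-dioxide contribution → 0.9243 μm/a
  chloride contribution → 5.285 μm/a
  ⇒ r_corr(zinc) = 6.21 μm/a
carbon steel: T>10 °C ⇒ hinge -0.054·(22.6−10) = -0.6804
  sulphur-dioxide contribution → 36.27 μm/a
  chloride contribution → 85.11 μm/a
  ⇒ r_corr(carbon steel) = 121.4 μm/a
Ordering by μm/a: carbon steel (121) > zinc (6.21) > copper (2.16)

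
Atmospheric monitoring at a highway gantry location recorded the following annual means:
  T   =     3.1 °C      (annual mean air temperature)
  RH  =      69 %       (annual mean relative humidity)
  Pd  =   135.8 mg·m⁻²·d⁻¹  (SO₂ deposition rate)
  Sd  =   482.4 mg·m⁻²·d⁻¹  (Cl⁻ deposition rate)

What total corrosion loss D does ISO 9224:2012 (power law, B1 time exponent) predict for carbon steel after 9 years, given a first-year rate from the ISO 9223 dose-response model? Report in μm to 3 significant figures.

D(9) = 265 μm

carbon steel: f(T) = +0.150·(T−10) [T≤10 °C] = -1.0350
  Pd branch = 1.77·Pd^0.52·e^(0.02·RH+f) = 32.13 μm/a
  Cl⁻ term: 0.102·482.4^0.62·exp(0.033·69+0.04·3.1) = 51.89
  r_corr = 32.13 + 51.89 = 84.02 μm/a
ISO 9224: D(t) = r_corr · t^b with b = 0.523 (carbon steel, B1)
  D(9) = 84.02 × 9^0.523 = 84.02 × 3.156 = 265.1 μm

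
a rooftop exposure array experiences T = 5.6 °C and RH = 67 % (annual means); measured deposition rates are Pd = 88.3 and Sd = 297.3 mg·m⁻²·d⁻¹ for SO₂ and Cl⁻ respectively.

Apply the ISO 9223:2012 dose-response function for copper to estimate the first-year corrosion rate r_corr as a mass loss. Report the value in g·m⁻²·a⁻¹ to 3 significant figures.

copper: T≤10 °C ⇒ hinge +0.126·(5.6−10) = -0.5544
  Pd branch = 0.0053·Pd^0.26·e^(0.059·RH+f) = 0.5084 μm/a
  Cl⁻ term: 0.01025·297.3^0.27·exp(0.036·67+0.049·5.6) = 0.7001
  sum: 0.5084 + 0.7001 → r_corr = 1.209 μm/a
Convert to mass loss: 1.209 μm/a × 8.96 g/cm³ = 10.83 g·m⁻²·a⁻¹

r_corr = 10.8 g·m⁻²·a⁻¹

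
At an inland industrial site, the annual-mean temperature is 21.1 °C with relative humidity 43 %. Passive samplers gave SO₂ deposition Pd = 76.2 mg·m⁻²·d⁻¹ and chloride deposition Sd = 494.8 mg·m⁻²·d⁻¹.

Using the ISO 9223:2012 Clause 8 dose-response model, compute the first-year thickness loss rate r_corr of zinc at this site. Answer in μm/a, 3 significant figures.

zinc: temperature factor f = -0.071·(11.1) = -0.7881
  sulphur-dioxide contribution → 0.2854 μm/a
  chloride contribution → 5.095 μm/a
  total first-year rate 5.381 μm/a

r_corr = 5.38 μm/a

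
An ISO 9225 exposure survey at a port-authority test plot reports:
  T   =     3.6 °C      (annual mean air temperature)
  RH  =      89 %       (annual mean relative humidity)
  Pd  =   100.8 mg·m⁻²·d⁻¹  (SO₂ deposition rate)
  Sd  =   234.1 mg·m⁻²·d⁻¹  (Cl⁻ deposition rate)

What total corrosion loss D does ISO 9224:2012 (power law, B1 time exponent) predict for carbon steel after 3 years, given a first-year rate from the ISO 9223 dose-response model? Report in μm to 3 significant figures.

carbon steel: f(T) = +0.150·(T−10) [T≤10 °C] = -0.9600
  sulphur-dioxide contribution → 44.25 μm/a
  chloride contribution → 65.42 μm/a
  total first-year rate 109.7 μm/a
ISO 9224: D(t) = r_corr · t^b with b = 0.523 (carbon steel, B1)
  D(3) = 109.7 × 3^0.523 = 109.7 × 1.776 = 194.8 μm

D(3) = 195 μm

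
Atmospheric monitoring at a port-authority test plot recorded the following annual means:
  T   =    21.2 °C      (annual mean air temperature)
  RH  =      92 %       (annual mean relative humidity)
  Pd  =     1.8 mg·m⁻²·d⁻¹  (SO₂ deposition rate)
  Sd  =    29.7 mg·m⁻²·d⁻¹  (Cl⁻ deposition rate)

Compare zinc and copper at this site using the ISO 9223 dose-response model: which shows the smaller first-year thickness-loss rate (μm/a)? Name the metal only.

zinc

zinc: temperature factor f = -0.071·(11.2) = -0.7952
  Pd branch = 0.0129·Pd^0.44·e^(0.046·RH+f) = 0.5194 μm/a
  Cl⁻ term: 0.0175·29.7^0.57·exp(0.008·92+0.085·21.2) = 1.53
  sum: 0.5194 + 1.53 → r_corr = 2.05 μm/a
copper: f(T) = -0.080·(T−10) [T>10 °C] = -0.8960
  Pd branch = 0.0053·Pd^0.26·e^(0.059·RH+f) = 0.5739 μm/a
  Cl⁻ term: 0.01025·29.7^0.27·exp(0.036·92+0.049·21.2) = 1.986
  sum: 0.5739 + 1.986 → r_corr = 2.56 μm/a
Ordering by μm/a: copper (2.56) > zinc (2.05)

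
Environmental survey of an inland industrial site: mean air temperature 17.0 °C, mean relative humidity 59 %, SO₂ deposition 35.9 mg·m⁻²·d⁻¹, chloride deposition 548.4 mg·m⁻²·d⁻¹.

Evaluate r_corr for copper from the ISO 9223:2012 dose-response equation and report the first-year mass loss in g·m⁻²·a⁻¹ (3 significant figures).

copper: temperature factor f = -0.080·(7.0) = -0.5600
  Pd branch = 0.0053·Pd^0.26·e^(0.059·RH+f) = 0.2496 μm/a
  Cl⁻ term: 0.01025·548.4^0.27·exp(0.036·59+0.049·17.0) = 1.083
  r_corr = 0.2496 + 1.083 = 1.332 μm/a
Convert to mass loss: 1.332 μm/a × 8.96 g/cm³ = 11.94 g·m⁻²·a⁻¹

r_corr = 11.9 g·m⁻²·a⁻¹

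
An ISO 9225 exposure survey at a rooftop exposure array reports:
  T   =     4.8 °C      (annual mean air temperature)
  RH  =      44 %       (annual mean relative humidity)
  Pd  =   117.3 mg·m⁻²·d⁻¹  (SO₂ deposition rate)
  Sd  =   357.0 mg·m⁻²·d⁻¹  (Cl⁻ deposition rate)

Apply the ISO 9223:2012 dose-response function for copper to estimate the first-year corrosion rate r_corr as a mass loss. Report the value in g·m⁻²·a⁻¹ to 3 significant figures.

copper: T≤10 °C ⇒ hinge +0.126·(4.8−10) = -0.6552
  Pd branch = 0.0053·Pd^0.26·e^(0.059·RH+f) = 0.1274 μm/a
  Cl⁻ term: 0.01025·357.0^0.27·exp(0.036·44+0.049·4.8) = 0.309
  sum: 0.1274 + 0.309 → r_corr = 0.4364 μm/a
Convert to mass loss: 0.4364 μm/a × 8.96 g/cm³ = 3.91 g·m⁻²·a⁻¹

r_corr = 3.91 g·m⁻²·a⁻¹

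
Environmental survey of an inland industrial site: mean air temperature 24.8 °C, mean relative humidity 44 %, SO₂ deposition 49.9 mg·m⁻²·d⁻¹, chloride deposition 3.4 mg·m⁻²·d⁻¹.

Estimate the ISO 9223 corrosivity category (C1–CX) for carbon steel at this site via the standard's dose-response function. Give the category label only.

C2

carbon steel: f(T) = -0.054·(T−10) [T>10 °C] = -0.7992
  Pd branch = 1.77·Pd^0.52·e^(0.02·RH+f) = 14.66 μm/a
  Cl⁻ term: 0.102·3.4^0.62·exp(0.033·44+0.04·24.8) = 2.509
  r_corr = 14.66 + 2.509 = 17.17 μm/a
ISO 9223 Table 2 (carbon steel): 1.3 < 17.2 ≤ 25 μm/a ⇒ C2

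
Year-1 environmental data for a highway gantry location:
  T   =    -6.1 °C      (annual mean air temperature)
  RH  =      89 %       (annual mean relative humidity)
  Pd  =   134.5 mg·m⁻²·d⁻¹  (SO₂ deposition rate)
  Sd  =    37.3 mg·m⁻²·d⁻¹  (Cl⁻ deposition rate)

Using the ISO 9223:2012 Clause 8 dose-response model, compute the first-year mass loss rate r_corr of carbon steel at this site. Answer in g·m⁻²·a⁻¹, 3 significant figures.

r_corr = 206 g·m⁻²·a⁻¹

carbon steel: T≤10 °C ⇒ hinge +0.150·(-6.1−10) = -2.4150
  sulphur-dioxide contribution → 12 μm/a
  chloride contribution → 14.21 μm/a
  total first-year rate 26.21 μm/a
Convert to mass loss: 26.21 μm/a × 7.85 g/cm³ = 205.7 g·m⁻²·a⁻¹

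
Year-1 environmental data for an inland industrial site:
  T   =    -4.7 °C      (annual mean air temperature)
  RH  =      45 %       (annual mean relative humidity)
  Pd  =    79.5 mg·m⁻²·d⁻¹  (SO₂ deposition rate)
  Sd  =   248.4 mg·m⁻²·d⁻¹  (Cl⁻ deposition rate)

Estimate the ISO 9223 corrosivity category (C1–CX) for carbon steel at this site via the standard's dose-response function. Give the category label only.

carbon steel: f(T) = +0.150·(T−10) [T≤10 °C] = -2.2050
  Pd branch = 1.77·Pd^0.52·e^(0.02·RH+f) = 4.671 μm/a
  Sd branch = 0.102·Sd^0.62·e^(0.033·RH+0.04·T) = 11.4 μm/a
  sum: 4.671 + 11.4 → r_corr = 16.07 μm/a
16.1 μm/a falls in (1.3, 25] for carbon steel → category C2

C2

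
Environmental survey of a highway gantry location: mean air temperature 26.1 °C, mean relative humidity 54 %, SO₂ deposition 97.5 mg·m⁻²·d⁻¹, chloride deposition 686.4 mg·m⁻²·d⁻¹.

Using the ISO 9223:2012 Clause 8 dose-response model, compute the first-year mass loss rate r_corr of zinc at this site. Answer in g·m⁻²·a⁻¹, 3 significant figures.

r_corr = 75.9 g·m⁻²·a⁻¹

zinc: temperature factor f = -0.071·(16.1) = -1.1431
  SO₂ term: 0.0129·97.5^0.44·exp(0.046·54-1.1431) = 0.3699
  Sd branch = 0.0175·Sd^0.57·e^(0.008·RH+0.085·T) = 10.26 μm/a
  sum: 0.3699 + 10.26 → r_corr = 10.63 μm/a
Convert to mass loss: 10.63 μm/a × 7.14 g/cm³ = 75.87 g·m⁻²·a⁻¹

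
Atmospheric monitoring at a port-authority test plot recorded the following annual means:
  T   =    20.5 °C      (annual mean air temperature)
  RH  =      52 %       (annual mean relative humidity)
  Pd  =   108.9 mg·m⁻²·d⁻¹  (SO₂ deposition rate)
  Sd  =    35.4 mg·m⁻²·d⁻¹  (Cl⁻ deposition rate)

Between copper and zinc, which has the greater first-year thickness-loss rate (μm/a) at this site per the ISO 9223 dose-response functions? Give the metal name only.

copper: f(T) = -0.080·(T−10) [T>10 °C] = -0.8400
  SO₂ term: 0.0053·108.9^0.26·exp(0.059·52-0.8400) = 0.1665
  Cl⁻ term: 0.01025·35.4^0.27·exp(0.036·52+0.049·20.5) = 0.4767
  sum: 0.1665 + 0.4767 → r_corr = 0.6432 μm/a
zinc: T>10 °C ⇒ hinge -0.071·(20.5−10) = -0.7455
  SO₂ term: 0.0129·108.9^0.44·exp(0.046·52-0.7455) = 0.5272
  Sd branch = 0.0175·Sd^0.57·e^(0.008·RH+0.085·T) = 1.157 μm/a
  r_corr = 0.5272 + 1.157 = 1.684 μm/a
Ordering by μm/a: zinc (1.68) > copper (0.643)

zinc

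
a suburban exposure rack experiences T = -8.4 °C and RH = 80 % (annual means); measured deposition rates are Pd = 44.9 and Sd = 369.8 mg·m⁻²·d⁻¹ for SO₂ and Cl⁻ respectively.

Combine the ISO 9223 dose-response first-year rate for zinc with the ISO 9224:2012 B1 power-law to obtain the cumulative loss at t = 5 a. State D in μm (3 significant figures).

D(5) = 6.77 μm

zinc: T≤10 °C ⇒ hinge +0.038·(-8.4−10) = -0.6992
  SO₂ term: 0.0129·44.9^0.44·exp(0.046·80-0.6992) = 1.356
  Cl⁻ term: 0.0175·369.8^0.57·exp(0.008·80+0.085·-8.4) = 0.4728
  sum: 1.356 + 0.4728 → r_corr = 1.828 μm/a
Long-term exponent b (ISO 9224 Table 2, B1) = 0.813
  D(5) = 1.828 × 5^0.813 = 1.828 × 3.701 = 6.766 μm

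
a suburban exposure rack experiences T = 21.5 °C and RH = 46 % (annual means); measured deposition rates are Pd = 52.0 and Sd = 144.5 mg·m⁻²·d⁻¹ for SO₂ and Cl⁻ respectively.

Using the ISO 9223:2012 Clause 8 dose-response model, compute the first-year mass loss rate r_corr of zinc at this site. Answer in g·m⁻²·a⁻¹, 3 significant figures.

zinc: f(T) = -0.071·(T−10) [T>10 °C] = -0.8165
  sulphur-dioxide contribution → 0.2692 μm/a
  chloride contribution → 2.677 μm/a
  ⇒ r_corr(zinc) = 2.946 μm/a
Convert to mass loss: 2.946 μm/a × 7.14 g/cm³ = 21.04 g·m⁻²·a⁻¹

r_corr = 21.0 g·m⁻²·a⁻¹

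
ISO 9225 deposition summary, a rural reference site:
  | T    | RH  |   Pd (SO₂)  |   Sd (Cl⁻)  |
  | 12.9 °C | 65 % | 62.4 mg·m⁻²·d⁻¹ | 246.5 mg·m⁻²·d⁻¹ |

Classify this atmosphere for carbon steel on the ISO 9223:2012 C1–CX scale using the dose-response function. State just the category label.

C5

carbon steel: T>10 °C ⇒ hinge -0.054·(12.9−10) = -0.1566
  sulphur-dioxide contribution → 47.65 μm/a
  chloride contribution → 44.38 μm/a
  total first-year rate 92.03 μm/a
92 μm/a falls in (80, 200] for carbon steel → category C5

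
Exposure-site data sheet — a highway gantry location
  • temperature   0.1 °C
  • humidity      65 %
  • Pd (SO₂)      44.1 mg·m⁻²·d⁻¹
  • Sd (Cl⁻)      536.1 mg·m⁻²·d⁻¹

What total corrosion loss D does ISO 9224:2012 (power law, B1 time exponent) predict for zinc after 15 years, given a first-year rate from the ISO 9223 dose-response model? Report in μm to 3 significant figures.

zinc: f(T) = +0.038·(T−10) [T≤10 °C] = -0.3762
  Pd branch = 0.0129·Pd^0.44·e^(0.046·RH+f) = 0.9318 μm/a
  Cl⁻ term: 0.0175·536.1^0.57·exp(0.008·65+0.085·0.1) = 1.067
  sum: 0.9318 + 1.067 → r_corr = 1.999 μm/a
ISO 9224: D(t) = r_corr · t^b with b = 0.813 (zinc, B1)
  D(15) = 1.999 × 15^0.813 = 1.999 × 9.04 = 18.07 μm

D(15) = 18.1 μm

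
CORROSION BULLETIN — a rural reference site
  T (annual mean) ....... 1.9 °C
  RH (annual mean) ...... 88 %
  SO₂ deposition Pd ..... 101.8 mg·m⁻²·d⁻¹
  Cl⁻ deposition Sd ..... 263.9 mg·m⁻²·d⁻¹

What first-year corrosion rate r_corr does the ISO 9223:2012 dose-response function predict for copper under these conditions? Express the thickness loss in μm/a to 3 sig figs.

copper: f(T) = +0.126·(T−10) [T≤10 °C] = -1.0206
  Pd branch = 0.0053·Pd^0.26·e^(0.059·RH+f) = 1.143 μm/a
  Cl⁻ term: 0.01025·263.9^0.27·exp(0.036·88+0.049·1.9) = 1.204
  sum: 1.143 + 1.204 → r_corr = 2.347 μm/a

r_corr = 2.35 μm/a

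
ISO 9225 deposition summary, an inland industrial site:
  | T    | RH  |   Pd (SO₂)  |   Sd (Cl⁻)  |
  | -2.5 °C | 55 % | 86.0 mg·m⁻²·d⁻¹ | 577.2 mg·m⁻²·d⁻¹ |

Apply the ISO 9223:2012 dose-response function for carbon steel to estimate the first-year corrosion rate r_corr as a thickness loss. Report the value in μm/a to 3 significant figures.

r_corr = 37.5 μm/a

carbon steel: temperature factor f = +0.150·(-12.5) = -1.8750
  SO₂ term: 1.77·86.0^0.52·exp(0.02·55-1.8750) = 8.267
  Sd branch = 0.102·Sd^0.62·e^(0.033·RH+0.04·T) = 29.2 μm/a
  r_corr = 8.267 + 29.2 = 37.47 μm/a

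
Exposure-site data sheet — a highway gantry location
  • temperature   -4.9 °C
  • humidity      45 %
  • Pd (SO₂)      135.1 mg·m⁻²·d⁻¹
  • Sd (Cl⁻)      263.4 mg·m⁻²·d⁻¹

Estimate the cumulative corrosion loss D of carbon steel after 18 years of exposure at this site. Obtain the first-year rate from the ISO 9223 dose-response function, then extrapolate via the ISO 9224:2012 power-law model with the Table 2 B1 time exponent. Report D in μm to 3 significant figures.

carbon steel: temperature factor f = +0.150·(-14.9) = -2.2350
  sulphur-dioxide contribution → 5.972 μm/a
  chloride contribution → 11.73 μm/a
  ⇒ r_corr(carbon steel) = 17.7 μm/a
Long-term exponent b (ISO 9224 Table 2, B1) = 0.523
  D(18) = 17.7 × 18^0.523 = 17.7 × 4.534 = 80.25 μm

D(18) = 80.3 μm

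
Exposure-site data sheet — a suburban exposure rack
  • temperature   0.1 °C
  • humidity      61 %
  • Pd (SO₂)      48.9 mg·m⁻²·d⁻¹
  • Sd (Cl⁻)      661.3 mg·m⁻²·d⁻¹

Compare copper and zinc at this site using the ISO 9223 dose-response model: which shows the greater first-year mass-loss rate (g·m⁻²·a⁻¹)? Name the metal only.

zinc

copper: T≤10 °C ⇒ hinge +0.126·(0.1−10) = -1.2474
  Pd branch = 0.0053·Pd^0.26·e^(0.059·RH+f) = 0.153 μm/a
  Sd branch = 0.01025·Sd^0.27·e^(0.036·RH+0.049·T) = 0.5347 μm/a
  sum: 0.153 + 0.5347 → r_corr = 0.6877 μm/a
  mass loss = 0.6877 μm/a × 8.96 g/cm³ = 6.162 g·m⁻²·a⁻¹
zinc: f(T) = +0.038·(T−10) [T≤10 °C] = -0.3762
  Pd branch = 0.0129·Pd^0.44·e^(0.046·RH+f) = 0.8112 μm/a
  Sd branch = 0.0175·Sd^0.57·e^(0.008·RH+0.085·T) = 1.165 μm/a
  r_corr = 0.8112 + 1.165 = 1.976 μm/a
  mass loss = 1.976 μm/a × 7.14 g/cm³ = 14.11 g·m⁻²·a⁻¹
Ordering by g·m⁻²·a⁻¹: zinc (14.1) > copper (6.16)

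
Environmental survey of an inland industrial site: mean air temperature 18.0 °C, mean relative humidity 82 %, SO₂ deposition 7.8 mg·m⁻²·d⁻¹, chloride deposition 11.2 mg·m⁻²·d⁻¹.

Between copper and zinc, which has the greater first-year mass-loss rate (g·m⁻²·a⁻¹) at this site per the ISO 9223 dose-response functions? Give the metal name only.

copper

copper: T>10 °C ⇒ hinge -0.080·(18.0−10) = -0.6400
  Pd branch = 0.0053·Pd^0.26·e^(0.059·RH+f) = 0.6017 μm/a
  Cl⁻ term: 0.01025·11.2^0.27·exp(0.036·82+0.049·18.0) = 0.9101
  sum: 0.6017 + 0.9101 → r_corr = 1.512 μm/a
  mass loss = 1.512 μm/a × 8.96 g/cm³ = 13.55 g·m⁻²·a⁻¹
zinc: temperature factor f = -0.071·(8.0) = -0.5680
  Pd branch = 0.0129·Pd^0.44·e^(0.046·RH+f) = 0.7845 μm/a
  Sd branch = 0.0175·Sd^0.57·e^(0.008·RH+0.085·T) = 0.6172 μm/a
  r_corr = 0.7845 + 0.6172 = 1.402 μm/a
  mass loss = 1.402 μm/a × 7.14 g/cm³ = 10.01 g·m⁻²·a⁻¹
Ordering by g·m⁻²·a⁻¹: copper (13.5) > zinc (10)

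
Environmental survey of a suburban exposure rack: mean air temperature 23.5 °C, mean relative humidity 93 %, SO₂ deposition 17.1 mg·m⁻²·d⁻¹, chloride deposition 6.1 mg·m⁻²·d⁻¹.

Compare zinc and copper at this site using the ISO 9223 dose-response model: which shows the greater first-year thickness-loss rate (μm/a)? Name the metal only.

zinc: temperature factor f = -0.071·(13.5) = -0.9585
  sulphur-dioxide contribution → 1.244 μm/a
  chloride contribution → 0.7608 μm/a
  total first-year rate 2.005 μm/a
copper: f(T) = -0.080·(T−10) [T>10 °C] = -1.0800
  sulphur-dioxide contribution → 0.9095 μm/a
  chloride contribution → 1.503 μm/a
  ⇒ r_corr(copper) = 2.412 μm/a
Ordering by μm/a: copper (2.41) > zinc (2)

copper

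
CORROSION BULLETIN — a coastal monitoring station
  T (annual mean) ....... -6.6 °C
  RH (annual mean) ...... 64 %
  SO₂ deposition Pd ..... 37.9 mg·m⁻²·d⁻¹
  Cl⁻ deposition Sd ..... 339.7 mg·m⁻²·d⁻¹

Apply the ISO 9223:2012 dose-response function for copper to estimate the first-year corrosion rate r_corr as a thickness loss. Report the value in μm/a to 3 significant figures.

r_corr = 0.432 μm/a

copper: T≤10 °C ⇒ hinge +0.126·(-6.6−10) = -2.0916
  Pd branch = 0.0053·Pd^0.26·e^(0.059·RH+f) = 0.07349 μm/a
  Cl⁻ term: 0.01025·339.7^0.27·exp(0.036·64+0.049·-6.6) = 0.3583
  r_corr = 0.07349 + 0.3583 = 0.4318 μm/a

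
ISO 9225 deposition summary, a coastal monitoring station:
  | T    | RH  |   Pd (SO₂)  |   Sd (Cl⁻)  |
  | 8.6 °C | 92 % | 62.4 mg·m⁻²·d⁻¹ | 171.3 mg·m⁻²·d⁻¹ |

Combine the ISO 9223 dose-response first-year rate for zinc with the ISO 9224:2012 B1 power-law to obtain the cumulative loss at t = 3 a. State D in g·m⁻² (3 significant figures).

zinc: temperature factor f = +0.038·(-1.4) = -0.0532
  sulphur-dioxide contribution → 5.192 μm/a
  chloride contribution → 1.424 μm/a
  ⇒ r_corr(zinc) = 6.615 μm/a
Power-law: D(3) = r_corr · 3^0.813
  D(3) = 6.615 × 3^0.813 = 6.615 × 2.443 = 16.16 μm
  Mass loss = 16.16 μm × 7.14 g/cm³ = 115.4 g·m⁻²

D(3) = 115 g·m⁻²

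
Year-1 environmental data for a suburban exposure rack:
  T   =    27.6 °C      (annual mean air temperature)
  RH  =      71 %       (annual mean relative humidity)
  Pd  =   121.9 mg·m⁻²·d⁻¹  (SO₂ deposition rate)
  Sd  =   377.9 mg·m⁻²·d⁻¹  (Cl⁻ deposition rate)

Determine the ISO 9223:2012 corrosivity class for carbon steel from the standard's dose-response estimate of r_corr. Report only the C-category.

C5

carbon steel: temperature factor f = -0.054·(17.6) = -0.9504
  Pd branch = 1.77·Pd^0.52·e^(0.02·RH+f) = 34.41 μm/a
  Cl⁻ term: 0.102·377.9^0.62·exp(0.033·71+0.04·27.6) = 126.9
  r_corr = 34.41 + 126.9 = 161.3 μm/a
ISO 9223 Table 2 (carbon steel): 80 < 161 ≤ 200 μm/a ⇒ C5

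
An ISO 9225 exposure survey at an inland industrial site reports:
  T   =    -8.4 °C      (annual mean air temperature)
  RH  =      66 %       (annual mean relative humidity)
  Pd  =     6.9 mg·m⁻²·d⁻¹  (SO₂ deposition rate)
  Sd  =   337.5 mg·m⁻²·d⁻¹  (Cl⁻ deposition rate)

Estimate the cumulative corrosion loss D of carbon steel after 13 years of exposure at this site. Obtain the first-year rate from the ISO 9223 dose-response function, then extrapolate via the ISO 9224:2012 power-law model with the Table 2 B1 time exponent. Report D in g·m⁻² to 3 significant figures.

D(13) = 748 g·m⁻²

carbon steel: temperature factor f = +0.150·(-18.4) = -2.7600
  Pd branch = 1.77·Pd^0.52·e^(0.02·RH+f) = 1.145 μm/a
  Sd branch = 0.102·Sd^0.62·e^(0.033·RH+0.04·T) = 23.77 μm/a
  r_corr = 1.145 + 23.77 = 24.92 μm/a
Long-term exponent b (ISO 9224 Table 2, B1) = 0.523
  D(13) = 24.92 × 13^0.523 = 24.92 × 3.825 = 95.31 μm
  Mass loss = 95.31 μm × 7.85 g/cm³ = 748.2 g·m⁻²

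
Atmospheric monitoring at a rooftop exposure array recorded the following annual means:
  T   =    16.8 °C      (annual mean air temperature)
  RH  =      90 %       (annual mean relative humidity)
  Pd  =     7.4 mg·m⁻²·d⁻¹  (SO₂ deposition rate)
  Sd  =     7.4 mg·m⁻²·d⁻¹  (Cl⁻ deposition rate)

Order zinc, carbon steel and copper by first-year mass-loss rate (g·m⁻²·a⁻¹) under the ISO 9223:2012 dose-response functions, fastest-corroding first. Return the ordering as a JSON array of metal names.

["carbon steel", "copper", "zinc"]

zinc: f(T) = -0.071·(T−10) [T>10 °C] = -0.4828
  sulphur-dioxide contribution → 1.206 μm/a
  chloride contribution → 0.4692 μm/a
  ⇒ r_corr(zinc) = 1.675 μm/a
  mass loss = 1.675 μm/a × 7.14 g/cm³ = 11.96 g·m⁻²·a⁻¹
carbon steel: T>10 °C ⇒ hinge -0.054·(16.8−10) = -0.3672
  sulphur-dioxide contribution → 21 μm/a
  chloride contribution → 13.47 μm/a
  total first-year rate 34.47 μm/a
  mass loss = 34.47 μm/a × 7.85 g/cm³ = 270.6 g·m⁻²·a⁻¹
copper: T>10 °C ⇒ hinge -0.080·(16.8−10) = -0.5440
  sulphur-dioxide contribution → 1.047 μm/a
  chloride contribution → 1.023 μm/a
  ⇒ r_corr(copper) = 2.071 μm/a
  mass loss = 2.071 μm/a × 8.96 g/cm³ = 18.55 g·m⁻²·a⁻¹
Ordering by g·m⁻²·a⁻¹: carbon steel (271) > copper (18.6) > zinc (12)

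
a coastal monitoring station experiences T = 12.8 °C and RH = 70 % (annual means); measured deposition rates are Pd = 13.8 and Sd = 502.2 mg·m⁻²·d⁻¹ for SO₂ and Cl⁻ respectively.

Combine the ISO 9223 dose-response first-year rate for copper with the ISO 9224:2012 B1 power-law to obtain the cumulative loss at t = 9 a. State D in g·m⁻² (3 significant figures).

copper: T>10 °C ⇒ hinge -0.080·(12.8−10) = -0.2240
  SO₂ term: 0.0053·13.8^0.26·exp(0.059·70-0.2240) = 0.5212
  Sd branch = 0.01025·Sd^0.27·e^(0.036·RH+0.049·T) = 1.279 μm/a
  r_corr = 0.5212 + 1.279 = 1.8 μm/a
ISO 9224: D(t) = r_corr · t^b with b = 0.667 (copper, B1)
  D(9) = 1.8 × 9^0.667 = 1.8 × 4.33 = 7.793 μm
  Mass loss = 7.793 μm × 8.96 g/cm³ = 69.83 g·m⁻²

D(9) = 69.8 g·m⁻²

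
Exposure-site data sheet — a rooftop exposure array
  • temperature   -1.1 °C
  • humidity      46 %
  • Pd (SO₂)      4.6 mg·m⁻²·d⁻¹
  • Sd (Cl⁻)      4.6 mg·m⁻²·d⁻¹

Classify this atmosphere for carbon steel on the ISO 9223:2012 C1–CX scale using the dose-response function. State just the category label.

C2

carbon steel: f(T) = +0.150·(T−10) [T≤10 °C] = -1.6650
  SO₂ term: 1.77·4.6^0.52·exp(0.02·46-1.6650) = 1.858
  Sd branch = 0.102·Sd^0.62·e^(0.033·RH+0.04·T) = 1.147 μm/a
  r_corr = 1.858 + 1.147 = 3.005 μm/a
3.01 μm/a falls in (1.3, 25] for carbon steel → category C2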